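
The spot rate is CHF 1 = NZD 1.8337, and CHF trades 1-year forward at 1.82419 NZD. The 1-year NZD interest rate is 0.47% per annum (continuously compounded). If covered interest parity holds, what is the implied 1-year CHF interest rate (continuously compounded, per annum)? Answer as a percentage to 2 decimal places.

0.99%

T = 1 year.
By CIP, F/S equals the NZD-to-CHF growth ratio: 1.82419/1.8337 = 0.9948138.
NZD growth factor: e^(0.0047×1) = 1.0047111.
That pins the CHF growth at 1.0099489.
Take logs: ln 1.0099489 / 1 = 0.009900, so 0.99%.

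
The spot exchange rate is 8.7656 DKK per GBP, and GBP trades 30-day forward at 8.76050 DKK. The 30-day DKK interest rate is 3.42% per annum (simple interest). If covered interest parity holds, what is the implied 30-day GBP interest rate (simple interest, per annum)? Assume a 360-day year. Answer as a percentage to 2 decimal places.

T = 30/360 years.
By CIP, F/S equals the DKK-to-GBP growth ratio: 8.7605/8.7656 = 0.9994182.
The DKK side grows by 1 + 0.0342×30/360 = 1.002850.
So the GBP growth factor = 1.0034338.
(1.0034338 − 1)/T = 0.041206, i.e. 4.12%.

4.12%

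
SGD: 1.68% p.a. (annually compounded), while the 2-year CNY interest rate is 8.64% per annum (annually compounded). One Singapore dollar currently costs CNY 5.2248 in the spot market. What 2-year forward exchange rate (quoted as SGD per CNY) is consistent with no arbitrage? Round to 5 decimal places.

T = 2 years.
CNY growth factor: (1 + 0.0864)^2 = 1.180265.
SGD growth factor: (1 + 0.0168)^2 = 1.0338822.
CIP: F = S · (grow CNY)/(grow SGD) = 5.2248 × 1.180265/1.0338822 = 5.964556 CNY per SGD.
Quoted the other way: 1/5.964556 = 0.16766 SGD per CNY.

0.16766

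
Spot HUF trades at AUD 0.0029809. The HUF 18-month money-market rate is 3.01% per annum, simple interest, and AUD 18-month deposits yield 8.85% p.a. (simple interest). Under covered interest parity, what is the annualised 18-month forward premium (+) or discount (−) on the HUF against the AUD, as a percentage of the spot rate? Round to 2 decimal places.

+5.59%

T = 18/12 years.
CIP forward (AUD per HUF) = 0.0029809 × 1.132750/1.045150 = 0.0032307463.
Annualised premium = (F − S)/S × (1/T) = (0.0032307463 − 0.0029809)/0.0029809 ÷ (18/12) = 5.59%.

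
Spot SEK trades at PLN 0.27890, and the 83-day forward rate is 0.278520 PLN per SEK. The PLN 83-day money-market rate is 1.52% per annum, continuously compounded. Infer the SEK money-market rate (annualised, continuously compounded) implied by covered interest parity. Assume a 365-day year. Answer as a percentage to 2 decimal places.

2.12%

T = 83/365 years.
By CIP, F/S equals the PLN-to-SEK growth ratio: 0.27852/0.2789 = 0.9986375.
The PLN side grows by e^(0.0152×83/365) = 1.0034624.
So the SEK growth factor = 1.0048315.
r = ln(1.0048315)/(83/365) = 0.021196 → 2.12%.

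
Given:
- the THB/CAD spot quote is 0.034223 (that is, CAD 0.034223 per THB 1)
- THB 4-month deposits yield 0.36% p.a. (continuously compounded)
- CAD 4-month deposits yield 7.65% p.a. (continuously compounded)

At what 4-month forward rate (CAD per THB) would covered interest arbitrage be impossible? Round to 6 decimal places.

T = 4/12 years.
CAD accumulates by e^(0.0765×4/12) = 1.0258279.
Growth of 1 THB over T: e^(0.0036×4/12) = 1.0012007.
So F = 0.034223 × 1.0258279 / 1.0012007 = 0.03506481 (CAD/THB).

0.035065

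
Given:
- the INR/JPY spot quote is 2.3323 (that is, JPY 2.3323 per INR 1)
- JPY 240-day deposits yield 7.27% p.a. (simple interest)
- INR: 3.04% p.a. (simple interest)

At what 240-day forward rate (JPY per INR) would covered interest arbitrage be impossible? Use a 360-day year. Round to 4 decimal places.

2.3968

T = 240/360 years.
JPY growth factor: 1 + 0.0727×240/360 = 1.0484667.
INR accumulates by 1 + 0.0304×240/360 = 1.0202667.
Forward (JPY per INR) = 2.3323 × 1.0484667 / 1.0202667 = 2.396764.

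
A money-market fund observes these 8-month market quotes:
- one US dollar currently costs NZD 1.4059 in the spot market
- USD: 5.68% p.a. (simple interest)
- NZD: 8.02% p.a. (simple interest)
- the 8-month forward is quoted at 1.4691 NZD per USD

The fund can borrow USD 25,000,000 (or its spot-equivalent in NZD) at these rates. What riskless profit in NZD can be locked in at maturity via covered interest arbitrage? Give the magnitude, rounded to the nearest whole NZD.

NZD 1,091,528

T = 8/12 years.
Route A — deposit USD, sell forward: 25,000,000 × 1.0378666667 × 1.4691 = NZD 38,118,248.00.
Route B — convert at spot, deposit NZD: 25,000,000 × 1.4059 × 1.0534666667 = NZD 37,026,719.67.
The quoted forward overvalues USD, so borrow NZD, buy USD at spot, deposit the USD at 5.68%, and sell the proceeds forward at 1.4691.
Profit = 38,118,248.00 − 37,026,719.67 = NZD 1,091,528.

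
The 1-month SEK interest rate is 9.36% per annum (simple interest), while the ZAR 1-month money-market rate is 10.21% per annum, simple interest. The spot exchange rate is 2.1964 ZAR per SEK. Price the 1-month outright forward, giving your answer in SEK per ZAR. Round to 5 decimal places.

0.45497

T = 1/12 years.
ZAR accumulates by 1 + 0.1021×1/12 = 1.0085083.
Growth of 1 SEK over T: 1 + 0.0936×1/12 = 1.007800.
So F = 2.1964 × 1.0085083 / 1.007800 = 2.197944 (ZAR/SEK).
Invert for SEK per ZAR: 1 / 2.197944 = 0.45497.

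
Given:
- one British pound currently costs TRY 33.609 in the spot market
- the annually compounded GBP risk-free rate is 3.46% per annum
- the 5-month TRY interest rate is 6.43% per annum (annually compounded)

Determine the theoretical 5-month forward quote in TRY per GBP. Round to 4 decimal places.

T = 5/12 years.
TRY growth factor: (1 + 0.0643)^(5/12) = 1.02630559.
GBP growth factor: (1 + 0.0346)^(5/12) = 1.01427378.
CIP: F = S · (grow TRY)/(grow GBP) = 33.609 × 1.02630559/1.01427378 = 34.007686 TRY per GBP.

34.0077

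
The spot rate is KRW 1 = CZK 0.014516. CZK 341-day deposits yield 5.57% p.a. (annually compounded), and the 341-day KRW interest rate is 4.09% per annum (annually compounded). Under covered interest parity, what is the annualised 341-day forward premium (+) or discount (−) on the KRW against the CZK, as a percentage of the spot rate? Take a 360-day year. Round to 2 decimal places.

T = 341/360 years.
F = S · g_CZK/g_KRW = 0.014516 × 1.0526842/1.0387002 = 0.014711429.
Annualised premium = (F − S)/S × (1/T) = (0.014711429 − 0.014516)/0.014516 ÷ (341/360) = 1.42%.

+1.42%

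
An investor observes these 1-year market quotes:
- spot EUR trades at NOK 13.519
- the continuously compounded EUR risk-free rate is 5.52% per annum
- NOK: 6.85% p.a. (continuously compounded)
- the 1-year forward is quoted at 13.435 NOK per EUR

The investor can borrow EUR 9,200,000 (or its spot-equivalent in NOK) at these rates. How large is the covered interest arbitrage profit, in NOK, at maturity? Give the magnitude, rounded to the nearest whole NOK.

NOK 2,576,397

T = 1 year.
Invest the EUR and cover forward: 9,200,000 × 1.05675194393 × 13.435 = NOK 130,616,653.77.
Convert at spot and invest in NOK: 9,200,000 × 13.519 × 1.07090062495 = NOK 133,193,051.05.
The quoted forward undervalues EUR, so borrow EUR, convert to NOK at spot, deposit the NOK at 6.85%, and buy EUR forward at 13.435 to cover the loan.
The gap between the two covered legs is NOK 2,576,397.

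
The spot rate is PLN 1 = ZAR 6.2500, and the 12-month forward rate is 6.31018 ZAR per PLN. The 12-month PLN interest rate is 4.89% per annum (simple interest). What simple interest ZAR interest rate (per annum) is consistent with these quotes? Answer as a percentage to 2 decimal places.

5.90%

T = 1 year.
F/S = 6.31018/6.25 = 1.0096288 = (growth of ZAR) / (growth of PLN).
The PLN side grows by 1 + 0.0489×1 = 1.048900.
So the ZAR growth factor = 1.0589996.
r = (1.0589996 − 1)/1 = 0.059000 → 5.90%.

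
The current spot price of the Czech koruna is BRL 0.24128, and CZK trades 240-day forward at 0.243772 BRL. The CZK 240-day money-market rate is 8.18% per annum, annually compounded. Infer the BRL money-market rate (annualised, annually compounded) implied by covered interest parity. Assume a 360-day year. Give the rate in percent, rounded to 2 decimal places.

T = 240/360 years.
CIP gives F = S · g_BRL/g_CZK, so g_BRL/g_CZK = 0.243772/0.24128 = 1.0103282.
The CZK side grows by (1 + 0.0818)^(240/360) = 1.0538157.
So the BRL growth factor = 1.0646997.
r = 1.0646997^(360/240) − 1 = 0.098603 → 9.86%.

9.86%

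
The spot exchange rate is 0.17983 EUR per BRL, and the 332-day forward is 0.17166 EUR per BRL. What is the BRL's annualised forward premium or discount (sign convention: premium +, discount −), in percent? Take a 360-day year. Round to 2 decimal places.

-4.93%

T = 332/360 years.
(F − S)/S = (0.17166 − 0.17983)/0.17983 = -0.0454318.
Per annum: -0.0454318 / (332/360) = -0.049263 = -4.93%.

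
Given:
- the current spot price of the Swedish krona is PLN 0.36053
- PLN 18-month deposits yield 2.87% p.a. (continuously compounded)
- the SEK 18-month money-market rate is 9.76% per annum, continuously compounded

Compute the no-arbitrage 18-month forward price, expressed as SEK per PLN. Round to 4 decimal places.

T = 18/12 years.
PLN accumulates by e^(0.0287×18/12) = 1.0439901.
SEK growth factor: e^(0.0976×18/12) = 1.1576592.
CIP: F = S · (grow PLN)/(grow SEK) = 0.36053 × 1.0439901/1.1576592 = 0.3251300 PLN per SEK.
Quoted the other way: 1/0.3251300 = 3.0757 SEK per PLN.

3.0757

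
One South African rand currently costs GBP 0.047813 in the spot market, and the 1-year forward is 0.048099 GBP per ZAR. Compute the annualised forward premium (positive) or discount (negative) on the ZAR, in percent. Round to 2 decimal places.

+0.60%

T = 1 year.
ZAR trades forward at +0.59816% vs spot over the period.
Annualise by dividing by T: 0.0059816 / 1 = 0.005982 → 0.60%.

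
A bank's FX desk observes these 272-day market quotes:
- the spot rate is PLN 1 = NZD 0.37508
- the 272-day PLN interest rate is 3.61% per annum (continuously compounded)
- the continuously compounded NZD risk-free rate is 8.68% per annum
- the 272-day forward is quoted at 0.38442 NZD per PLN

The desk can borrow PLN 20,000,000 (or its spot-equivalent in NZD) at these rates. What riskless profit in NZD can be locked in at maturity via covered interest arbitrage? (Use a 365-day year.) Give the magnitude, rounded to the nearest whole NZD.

NZD 104,830

T = 272/365 years.
Keep in PLN, deliver into the forward: 20,000,000·1.027267041·0.38442 = NZD 7,898,039.92.
Swap to NZD now, deposit: 20,000,000·0.37508·1.06682168 = NZD 8,002,869.51.
The quoted forward undervalues PLN, so borrow PLN, convert to NZD at spot, deposit the NZD at 8.68%, and buy PLN forward at 0.38442 to cover the loan.
Profit = 8,002,869.51 − 7,898,039.92 = NZD 104,830.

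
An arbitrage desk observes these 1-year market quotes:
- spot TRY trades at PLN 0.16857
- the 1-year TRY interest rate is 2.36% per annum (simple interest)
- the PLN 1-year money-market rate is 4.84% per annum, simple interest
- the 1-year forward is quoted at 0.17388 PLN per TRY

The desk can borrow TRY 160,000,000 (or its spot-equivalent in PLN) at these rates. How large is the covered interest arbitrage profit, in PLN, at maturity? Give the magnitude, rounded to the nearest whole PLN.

T = 1 year.
Route A — deposit TRY, sell forward: 160,000,000 × 1.023600 × 0.17388 = PLN 28,477,370.88.
Route B — convert at spot, deposit PLN: 160,000,000 × 0.16857 × 1.048400 = PLN 28,276,606.08.
The quoted forward overvalues TRY, so borrow PLN, buy TRY at spot, deposit the TRY at 2.36%, and sell the proceeds forward at 0.17388.
The gap between the two covered legs is PLN 200,765.

PLN 200,765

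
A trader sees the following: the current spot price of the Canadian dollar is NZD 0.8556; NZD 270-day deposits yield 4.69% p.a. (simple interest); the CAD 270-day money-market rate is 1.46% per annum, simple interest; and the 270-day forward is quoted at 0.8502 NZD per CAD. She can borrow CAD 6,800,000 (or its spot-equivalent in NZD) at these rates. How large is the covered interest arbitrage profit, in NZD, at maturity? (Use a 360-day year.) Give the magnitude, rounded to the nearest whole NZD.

T = 270/360 years.
Keep in CAD, deliver into the forward: 6,800,000·1.010950·0.8502 = NZD 5,844,665.89.
Swap to NZD now, deposit: 6,800,000·0.8556·1.035175 = NZD 6,022,730.96.
The quoted forward undervalues CAD, so borrow CAD, convert to NZD at spot, deposit the NZD at 4.69%, and buy CAD forward at 0.8502 to cover the loan.
The gap between the two covered legs is NZD 178,065.

NZD 178,065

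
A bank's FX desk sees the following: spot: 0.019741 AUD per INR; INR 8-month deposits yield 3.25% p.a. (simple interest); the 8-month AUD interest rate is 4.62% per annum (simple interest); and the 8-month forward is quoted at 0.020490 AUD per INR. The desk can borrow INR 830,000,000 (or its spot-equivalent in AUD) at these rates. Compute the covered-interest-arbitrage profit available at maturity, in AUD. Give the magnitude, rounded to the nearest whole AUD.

AUD 485,490

T = 8/12 years.
Invest the INR and cover forward: 830,000,000 × 1.0216666667 × 0.020490 = AUD 17,375,178.50.
Convert at spot and invest in AUD: 830,000,000 × 0.019741 × 1.030800 = AUD 16,889,688.92.
The quoted forward overvalues INR, so borrow AUD, buy INR at spot, deposit the INR at 3.25%, and sell the proceeds forward at 0.020490.
The gap between the two covered legs is AUD 485,490.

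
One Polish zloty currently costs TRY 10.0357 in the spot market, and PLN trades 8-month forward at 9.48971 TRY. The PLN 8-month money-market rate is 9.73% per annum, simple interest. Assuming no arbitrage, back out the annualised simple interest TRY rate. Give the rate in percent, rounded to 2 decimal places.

T = 8/12 years.
F/S = 9.48971/10.0357 = 0.9455952 = (growth of TRY) / (growth of PLN).
PLN growth factor: 1 + 0.0973×8/12 = 1.0648667.
That pins the TRY growth at 1.0069328.
(1.0069328 − 1)/T = 0.010399, i.e. 1.04%.

1.04%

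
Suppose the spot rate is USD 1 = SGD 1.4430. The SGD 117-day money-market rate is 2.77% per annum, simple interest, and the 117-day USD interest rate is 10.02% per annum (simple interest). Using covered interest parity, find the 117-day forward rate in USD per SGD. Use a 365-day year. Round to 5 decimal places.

0.70896

T = 117/365 years.
SGD accumulates by 1 + 0.0277×117/365 = 1.0088792.
USD growth factor: 1 + 0.1002×117/365 = 1.0321189.
So F = 1.443 × 1.0088792 / 1.0321189 = 1.410509 (SGD/USD).
Invert for USD per SGD: 1 / 1.410509 = 0.70896.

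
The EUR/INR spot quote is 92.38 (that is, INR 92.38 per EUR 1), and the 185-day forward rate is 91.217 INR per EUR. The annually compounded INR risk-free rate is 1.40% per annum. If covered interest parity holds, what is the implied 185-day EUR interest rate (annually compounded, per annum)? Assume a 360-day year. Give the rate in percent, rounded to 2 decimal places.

3.93%

T = 185/360 years.
F/S = 91.217/92.38 = 0.9874107 = (growth of INR) / (growth of EUR).
The INR side grows by (1 + 0.0140)^(185/360) = 1.0071701.
So the EUR growth factor = 1.0200113.
Annualise: 1.0200113^(360/185) − 1 = 0.039309 = 3.93%.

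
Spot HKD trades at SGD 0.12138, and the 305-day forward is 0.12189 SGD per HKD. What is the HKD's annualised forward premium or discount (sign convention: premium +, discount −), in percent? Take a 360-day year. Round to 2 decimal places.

T = 305/360 years.
(F − S)/S = (0.12189 − 0.12138)/0.12138 = 0.0042017.
×(1/T) gives 0.50% p.a.

+0.50%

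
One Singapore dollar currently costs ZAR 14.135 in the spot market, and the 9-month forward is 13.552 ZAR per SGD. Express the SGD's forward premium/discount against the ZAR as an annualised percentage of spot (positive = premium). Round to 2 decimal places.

T = 9/12 years.
(F − S)/S = (13.552 − 14.135)/14.135 = -0.0412451.
Per annum: -0.0412451 / (9/12) = -0.054993 = -5.50%.

-5.50%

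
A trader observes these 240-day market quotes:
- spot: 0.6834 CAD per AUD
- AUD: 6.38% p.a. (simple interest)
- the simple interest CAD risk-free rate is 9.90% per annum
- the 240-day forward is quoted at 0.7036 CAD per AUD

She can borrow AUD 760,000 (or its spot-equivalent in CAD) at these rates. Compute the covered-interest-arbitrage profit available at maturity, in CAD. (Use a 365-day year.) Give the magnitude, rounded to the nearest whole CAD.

CAD 3,975

T = 240/365 years.
Keep in AUD, deliver into the forward: 760,000·1.04195068·0.7036 = CAD 557,168.54.
Swap to CAD now, deposit: 760,000·0.6834·1.06509589 = CAD 553,193.76.
The quoted forward overvalues AUD, so borrow CAD, buy AUD at spot, deposit the AUD at 6.38%, and sell the proceeds forward at 0.7036.
Profit = 557,168.54 − 553,193.76 = CAD 3,975.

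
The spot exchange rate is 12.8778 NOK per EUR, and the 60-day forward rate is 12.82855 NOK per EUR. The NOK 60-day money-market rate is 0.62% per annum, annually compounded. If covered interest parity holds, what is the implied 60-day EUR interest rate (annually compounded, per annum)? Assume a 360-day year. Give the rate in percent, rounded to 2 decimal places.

T = 60/360 years.
By CIP, F/S equals the NOK-to-EUR growth ratio: 12.82855/12.8778 = 0.9961756.
The NOK side grows by (1 + 0.0062)^(60/360) = 1.0010307.
So the EUR growth factor = 1.0048737.
r = 1.0048737^(360/60) − 1 = 0.029601 → 2.96%.

2.96%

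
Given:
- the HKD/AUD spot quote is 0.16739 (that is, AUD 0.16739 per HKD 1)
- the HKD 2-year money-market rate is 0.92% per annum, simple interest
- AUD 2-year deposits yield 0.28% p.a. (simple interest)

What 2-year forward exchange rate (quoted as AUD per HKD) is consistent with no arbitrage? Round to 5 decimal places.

0.16529

T = 2 years.
AUD accumulates by 1 + 0.0028×2 = 1.005600.
HKD growth factor: 1 + 0.0092×2 = 1.018400.
Forward (AUD per HKD) = 0.16739 × 1.005600 / 1.018400 = 0.1652861.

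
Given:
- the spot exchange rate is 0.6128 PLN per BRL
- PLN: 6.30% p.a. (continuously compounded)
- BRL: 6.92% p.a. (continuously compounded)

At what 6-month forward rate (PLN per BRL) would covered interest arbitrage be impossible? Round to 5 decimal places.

T = 6/12 years.
Growth of 1 PLN over T: e^(0.0630×6/12) = 1.0320014.
BRL growth factor: e^(0.0692×6/12) = 1.0352055.
Forward (PLN per BRL) = 0.6128 × 1.0320014 / 1.0352055 = 0.6109033.

0.61090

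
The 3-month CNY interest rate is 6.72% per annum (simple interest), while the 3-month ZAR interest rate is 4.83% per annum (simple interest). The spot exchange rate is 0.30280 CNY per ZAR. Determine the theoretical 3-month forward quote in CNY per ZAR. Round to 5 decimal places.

0.30421

T = 3/12 years.
Growth of 1 CNY over T: 1 + 0.0672×3/12 = 1.016800.
ZAR accumulates by 1 + 0.0483×3/12 = 1.012075.
So F = 0.3028 × 1.016800 / 1.012075 = 0.3042137 (CNY/ZAR).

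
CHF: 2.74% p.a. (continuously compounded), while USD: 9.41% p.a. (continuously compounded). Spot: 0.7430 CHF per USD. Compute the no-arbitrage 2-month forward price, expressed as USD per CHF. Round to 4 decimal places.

1.3609

T = 2/12 years.
CHF accumulates by e^(0.0274×2/12) = 1.0045771.
USD accumulates by e^(0.0941×2/12) = 1.015807.
Forward (CHF per USD) = 0.743 × 1.0045771 / 1.015807 = 0.7347860.
Quoted the other way: 1/0.7347860 = 1.3609 USD per CHF.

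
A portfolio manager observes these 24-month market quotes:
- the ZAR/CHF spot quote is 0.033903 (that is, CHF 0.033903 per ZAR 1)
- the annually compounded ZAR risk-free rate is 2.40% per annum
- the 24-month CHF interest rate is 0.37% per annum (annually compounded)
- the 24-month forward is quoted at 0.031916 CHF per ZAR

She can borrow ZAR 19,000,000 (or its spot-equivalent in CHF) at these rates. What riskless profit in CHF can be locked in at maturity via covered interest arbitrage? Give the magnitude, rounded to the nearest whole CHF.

T = 2 years.
Invest the ZAR and cover forward: 19,000,000 × 1.048576 × 0.031916 = CHF 635,860.68.
Convert at spot and invest in CHF: 19,000,000 × 0.033903 × 1.00741369 = CHF 648,932.58.
The quoted forward undervalues ZAR, so borrow ZAR, convert to CHF at spot, deposit the CHF at 0.37%, and buy ZAR forward at 0.031916 to cover the loan.
Profit = 648,932.58 − 635,860.68 = CHF 13,072.

CHF 13,072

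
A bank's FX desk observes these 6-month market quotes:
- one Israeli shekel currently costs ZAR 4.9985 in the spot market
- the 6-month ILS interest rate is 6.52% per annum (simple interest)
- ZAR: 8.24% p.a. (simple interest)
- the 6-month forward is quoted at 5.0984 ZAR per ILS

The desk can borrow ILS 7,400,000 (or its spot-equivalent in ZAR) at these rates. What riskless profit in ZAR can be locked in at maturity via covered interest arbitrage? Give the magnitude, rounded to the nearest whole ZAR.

ZAR 445,255

T = 6/12 years.
Route A — deposit ILS, sell forward: 7,400,000 × 1.032600 × 5.0984 = ZAR 38,958,098.02.
Route B — convert at spot, deposit ZAR: 7,400,000 × 4.9985 × 1.041200 = ZAR 38,512,842.68.
The quoted forward overvalues ILS, so borrow ZAR, buy ILS at spot, deposit the ILS at 6.52%, and sell the proceeds forward at 5.0984.
Profit = 38,958,098.02 − 38,512,842.68 = ZAR 445,255.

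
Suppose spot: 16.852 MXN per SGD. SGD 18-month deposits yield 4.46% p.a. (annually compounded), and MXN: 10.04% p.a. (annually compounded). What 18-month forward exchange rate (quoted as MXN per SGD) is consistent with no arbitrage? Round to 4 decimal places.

T = 18/12 years.
MXN accumulates by (1 + 0.1004)^(18/12) = 1.15431908.
SGD growth factor: (1 + 0.0446)^(18/12) = 1.06764048.
So F = 16.852 × 1.15431908 / 1.06764048 = 18.220164 (MXN/SGD).

18.2202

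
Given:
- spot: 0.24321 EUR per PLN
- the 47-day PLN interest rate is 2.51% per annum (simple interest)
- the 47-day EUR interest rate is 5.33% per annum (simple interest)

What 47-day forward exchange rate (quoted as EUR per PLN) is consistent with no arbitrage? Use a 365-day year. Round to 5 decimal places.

0.24409

T = 47/365 years.
Growth of 1 EUR over T: 1 + 0.0533×47/365 = 1.0068633.
PLN accumulates by 1 + 0.0251×47/365 = 1.0032321.
Forward (EUR per PLN) = 0.24321 × 1.0068633 / 1.0032321 = 0.2440903.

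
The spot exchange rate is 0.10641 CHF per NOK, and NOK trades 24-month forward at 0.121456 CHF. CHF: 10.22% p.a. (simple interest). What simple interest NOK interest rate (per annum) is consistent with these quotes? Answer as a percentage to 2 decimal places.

2.76%

T = 2 years.
CIP gives F = S · g_CHF/g_NOK, so g_CHF/g_NOK = 0.121456/0.10641 = 1.1413965.
CHF growth factor: 1 + 0.1022×2 = 1.204400.
That pins the NOK growth at 1.0551986.
r = (1.0551986 − 1)/2 = 0.027599 → 2.76%.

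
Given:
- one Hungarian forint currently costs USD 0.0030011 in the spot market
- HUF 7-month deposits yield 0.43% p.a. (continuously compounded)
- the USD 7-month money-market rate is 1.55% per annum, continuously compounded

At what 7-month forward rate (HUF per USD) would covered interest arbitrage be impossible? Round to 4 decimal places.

331.0413

T = 7/12 years.
Growth of 1 USD over T: e^(0.0155×7/12) = 1.009082666.
HUF accumulates by e^(0.0043×7/12) = 1.002511482.
CIP: F = S · (grow USD)/(grow HUF) = 0.0030011 × 1.009082666/1.002511482 = 0.00302077138 USD per HUF.
Quoted the other way: 1/0.00302077138 = 331.0413 HUF per USD.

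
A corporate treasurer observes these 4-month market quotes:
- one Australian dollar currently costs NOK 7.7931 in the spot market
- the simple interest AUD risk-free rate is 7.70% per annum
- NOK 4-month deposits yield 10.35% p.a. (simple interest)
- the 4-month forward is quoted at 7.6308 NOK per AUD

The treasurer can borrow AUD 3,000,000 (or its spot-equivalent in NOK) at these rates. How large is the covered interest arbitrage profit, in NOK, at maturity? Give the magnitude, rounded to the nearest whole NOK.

T = 4/12 years.
Invest the AUD and cover forward: 3,000,000 × 1.0256666667 × 7.6308 = NOK 23,479,971.60.
Convert at spot and invest in NOK: 3,000,000 × 7.7931 × 1.034500 = NOK 24,185,885.85.
The quoted forward undervalues AUD, so borrow AUD, convert to NOK at spot, deposit the NOK at 10.35%, and buy AUD forward at 7.6308 to cover the loan.
Profit = 24,185,885.85 − 23,479,971.60 = NOK 705,914.

NOK 705,914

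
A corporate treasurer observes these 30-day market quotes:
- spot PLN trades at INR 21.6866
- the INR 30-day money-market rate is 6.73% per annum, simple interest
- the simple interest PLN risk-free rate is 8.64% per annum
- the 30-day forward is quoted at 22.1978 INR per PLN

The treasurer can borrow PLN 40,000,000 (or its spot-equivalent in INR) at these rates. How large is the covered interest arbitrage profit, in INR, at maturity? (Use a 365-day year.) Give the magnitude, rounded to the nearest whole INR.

T = 30/365 years.
Invest the PLN and cover forward: 40,000,000 × 1.00710136986 × 22.1978 = INR 894,217,391.52.
Convert at spot and invest in INR: 40,000,000 × 21.6866 × 1.00553150685 = INR 872,262,383.06.
The quoted forward overvalues PLN, so borrow INR, buy PLN at spot, deposit the PLN at 8.64%, and sell the proceeds forward at 22.1978.
Profit = 894,217,391.52 − 872,262,383.06 = INR 21,955,008.

INR 21,955,008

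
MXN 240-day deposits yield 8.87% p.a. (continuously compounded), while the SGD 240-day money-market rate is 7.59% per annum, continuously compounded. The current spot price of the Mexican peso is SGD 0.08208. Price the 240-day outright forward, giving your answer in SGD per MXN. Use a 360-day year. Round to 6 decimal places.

T = 240/360 years.
Growth of 1 SGD over T: e^(0.0759×240/360) = 1.051902.
MXN accumulates by e^(0.0887×240/360) = 1.0609167.
CIP: F = S · (grow SGD)/(grow MXN) = 0.08208 × 1.051902/1.0609167 = 0.08138256 SGD per MXN.

0.081383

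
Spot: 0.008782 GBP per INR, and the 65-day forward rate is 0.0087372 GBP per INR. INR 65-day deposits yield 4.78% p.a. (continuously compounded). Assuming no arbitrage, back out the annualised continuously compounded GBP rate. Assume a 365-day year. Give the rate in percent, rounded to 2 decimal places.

T = 65/365 years.
CIP gives F = S · g_GBP/g_INR, so g_GBP/g_INR = 0.0087372/0.008782 = 0.9948987.
The INR side grows by e^(0.0478×65/365) = 1.0085487.
Hence g_GBP = 1.0034038.
r = ln(1.0034038)/(65/365) = 0.019081 → 1.91%.

1.91%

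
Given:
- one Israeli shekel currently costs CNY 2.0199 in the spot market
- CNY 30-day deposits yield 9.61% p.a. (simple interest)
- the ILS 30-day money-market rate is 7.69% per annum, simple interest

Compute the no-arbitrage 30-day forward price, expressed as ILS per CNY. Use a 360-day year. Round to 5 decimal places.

0.49429

T = 30/360 years.
CNY growth factor: 1 + 0.0961×30/360 = 1.0080083.
ILS growth factor: 1 + 0.0769×30/360 = 1.0064083.
So F = 2.0199 × 1.0080083 / 1.0064083 = 2.023111 (CNY/ILS).
Quoted the other way: 1/2.023111 = 0.49429 ILS per CNY.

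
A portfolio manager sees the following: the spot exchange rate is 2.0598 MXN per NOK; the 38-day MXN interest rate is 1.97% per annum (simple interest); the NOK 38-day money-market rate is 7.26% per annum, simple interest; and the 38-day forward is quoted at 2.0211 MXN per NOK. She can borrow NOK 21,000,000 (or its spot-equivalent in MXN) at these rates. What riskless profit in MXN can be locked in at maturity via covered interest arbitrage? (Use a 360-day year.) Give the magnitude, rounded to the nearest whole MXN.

T = 38/360 years.
Invest the NOK and cover forward: 21,000,000 × 1.0076633333 × 2.0211 = MXN 42,768,355.62.
Convert at spot and invest in MXN: 21,000,000 × 2.0598 × 1.0020794444 = MXN 43,345,748.03.
The quoted forward undervalues NOK, so borrow NOK, convert to MXN at spot, deposit the MXN at 1.97%, and buy NOK forward at 2.0211 to cover the loan.
The gap between the two covered legs is MXN 577,392.

MXN 577,392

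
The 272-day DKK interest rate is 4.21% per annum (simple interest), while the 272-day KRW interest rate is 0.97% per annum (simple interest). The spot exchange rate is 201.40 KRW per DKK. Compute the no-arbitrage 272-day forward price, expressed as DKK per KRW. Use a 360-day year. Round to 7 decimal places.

0.0050859

T = 272/360 years.
KRW growth factor: 1 + 0.0097×272/360 = 1.0073289.
Growth of 1 DKK over T: 1 + 0.0421×272/360 = 1.0318089.
CIP: F = S · (grow KRW)/(grow DKK) = 201.4 × 1.0073289/1.0318089 = 196.6217 KRW per DKK.
Quoted the other way: 1/196.6217 = 0.0050859 DKK per KRW.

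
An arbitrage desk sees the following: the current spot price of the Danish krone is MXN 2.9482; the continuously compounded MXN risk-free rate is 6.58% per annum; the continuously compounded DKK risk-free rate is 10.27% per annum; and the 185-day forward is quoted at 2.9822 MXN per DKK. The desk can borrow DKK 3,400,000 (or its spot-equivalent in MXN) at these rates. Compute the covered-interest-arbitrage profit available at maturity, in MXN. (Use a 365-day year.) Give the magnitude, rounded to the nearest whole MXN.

T = 185/365 years.
Keep in DKK, deliver into the forward: 3,400,000·1.0534320203·2.9822 = MXN 10,681,252.90.
Swap to MXN now, deposit: 3,400,000·2.9482·1.0339130534 = MXN 10,363,820.38.
The quoted forward overvalues DKK, so borrow MXN, buy DKK at spot, deposit the DKK at 10.27%, and sell the proceeds forward at 2.9822.
The gap between the two covered legs is MXN 317,433.

MXN 317,433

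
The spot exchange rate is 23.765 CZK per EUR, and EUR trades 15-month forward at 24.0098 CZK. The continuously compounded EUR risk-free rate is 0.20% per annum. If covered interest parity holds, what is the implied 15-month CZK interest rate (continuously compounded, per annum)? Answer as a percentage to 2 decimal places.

1.02%

T = 15/12 years.
F/S = 24.0098/23.765 = 1.0103009 = (growth of CZK) / (growth of EUR).
EUR growth factor: e^(0.0020×15/12) = 1.0025031.
Hence g_CZK = 1.0128298.
r = ln(1.0128298)/(15/12) = 0.010199 → 1.02%.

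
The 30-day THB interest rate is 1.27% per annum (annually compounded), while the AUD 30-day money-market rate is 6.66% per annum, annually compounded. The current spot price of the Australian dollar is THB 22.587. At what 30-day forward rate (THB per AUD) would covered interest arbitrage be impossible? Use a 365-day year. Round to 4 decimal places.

T = 30/365 years.
Growth of 1 THB over T: (1 + 0.0127)^(30/365) = 1.0010378.
AUD accumulates by (1 + 0.0666)^(30/365) = 1.00531347.
So F = 22.587 × 1.0010378 / 1.00531347 = 22.490936 (THB/AUD).

22.4909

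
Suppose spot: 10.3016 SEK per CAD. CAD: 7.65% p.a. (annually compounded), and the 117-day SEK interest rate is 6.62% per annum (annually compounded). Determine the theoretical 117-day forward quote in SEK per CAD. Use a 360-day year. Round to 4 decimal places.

10.2695

T = 117/360 years.
Growth of 1 SEK over T: (1 + 0.0662)^(117/360) = 1.02105132.
CAD accumulates by (1 + 0.0765)^(117/360) = 1.02424667.
Forward (SEK per CAD) = 10.3016 × 1.02105132 / 1.02424667 = 10.269462.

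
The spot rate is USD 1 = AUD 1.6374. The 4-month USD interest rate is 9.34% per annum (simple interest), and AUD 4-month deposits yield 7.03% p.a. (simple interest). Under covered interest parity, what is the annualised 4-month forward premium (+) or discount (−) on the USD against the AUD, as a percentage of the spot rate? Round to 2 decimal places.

T = 4/12 years.
No-arbitrage forward: 1.6374 × 1.0234333 / 1.0311333 = 1.6251727 AUD/USD.
(F − S)/S ÷ T = (1.6251727 − 1.6374)/1.6374/(4/12) = -0.022403 → -2.24%.

-2.24%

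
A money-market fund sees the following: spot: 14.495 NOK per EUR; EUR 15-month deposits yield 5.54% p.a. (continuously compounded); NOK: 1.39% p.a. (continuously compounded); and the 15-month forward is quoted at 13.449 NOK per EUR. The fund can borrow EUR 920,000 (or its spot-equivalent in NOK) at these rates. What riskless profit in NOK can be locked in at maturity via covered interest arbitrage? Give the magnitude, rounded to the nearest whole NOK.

NOK 308,847

T = 15/12 years.
Keep in EUR, deliver into the forward: 920,000·1.0717041017·13.449 = NOK 13,260,280.59.
Swap to NOK now, deposit: 920,000·14.495·1.0175268233 = NOK 13,569,127.20.
The quoted forward undervalues EUR, so borrow EUR, convert to NOK at spot, deposit the NOK at 1.39%, and buy EUR forward at 13.449 to cover the loan.
Profit = 13,569,127.20 − 13,260,280.59 = NOK 308,847.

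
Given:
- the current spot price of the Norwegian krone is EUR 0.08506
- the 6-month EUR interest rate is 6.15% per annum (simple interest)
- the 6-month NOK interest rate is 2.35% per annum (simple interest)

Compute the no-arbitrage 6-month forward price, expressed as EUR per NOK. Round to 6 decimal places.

T = 6/12 years.
Growth of 1 EUR over T: 1 + 0.0615×6/12 = 1.030750.
Growth of 1 NOK over T: 1 + 0.0235×6/12 = 1.011750.
Forward (EUR per NOK) = 0.08506 × 1.030750 / 1.011750 = 0.08665737.

0.086657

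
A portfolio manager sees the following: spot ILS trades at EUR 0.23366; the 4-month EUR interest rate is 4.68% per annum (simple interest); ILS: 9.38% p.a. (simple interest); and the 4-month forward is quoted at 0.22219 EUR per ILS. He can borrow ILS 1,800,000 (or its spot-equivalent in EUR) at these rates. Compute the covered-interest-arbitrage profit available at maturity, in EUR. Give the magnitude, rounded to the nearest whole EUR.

T = 4/12 years.
Invest the ILS and cover forward: 1,800,000 × 1.03126667 × 0.22219 = EUR 412,446.85.
Convert at spot and invest in EUR: 1,800,000 × 0.23366 × 1.015600 = EUR 427,149.17.
The quoted forward undervalues ILS, so borrow ILS, convert to EUR at spot, deposit the EUR at 4.68%, and buy ILS forward at 0.22219 to cover the loan.
Profit = 427,149.17 − 412,446.85 = EUR 14,702.

EUR 14,702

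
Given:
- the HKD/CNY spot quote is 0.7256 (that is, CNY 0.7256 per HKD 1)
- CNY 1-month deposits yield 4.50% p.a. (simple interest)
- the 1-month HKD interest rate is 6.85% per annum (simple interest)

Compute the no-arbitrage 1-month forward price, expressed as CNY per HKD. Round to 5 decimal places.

T = 1/12 years.
Growth of 1 CNY over T: 1 + 0.0450×1/12 = 1.003750.
HKD accumulates by 1 + 0.0685×1/12 = 1.0057083.
So F = 0.7256 × 1.003750 / 1.0057083 = 0.7241871 (CNY/HKD).

0.72419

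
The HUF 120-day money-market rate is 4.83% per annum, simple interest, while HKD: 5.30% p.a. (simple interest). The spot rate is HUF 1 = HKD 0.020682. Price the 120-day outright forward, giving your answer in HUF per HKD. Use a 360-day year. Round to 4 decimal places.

T = 120/360 years.
Growth of 1 HKD over T: 1 + 0.0530×120/360 = 1.01766667.
Growth of 1 HUF over T: 1 + 0.0483×120/360 = 1.016100.
So F = 0.020682 × 1.01766667 / 1.016100 = 0.020713888 (HKD/HUF).
Invert for HUF per HKD: 1 / 0.020713888 = 48.2768.

48.2768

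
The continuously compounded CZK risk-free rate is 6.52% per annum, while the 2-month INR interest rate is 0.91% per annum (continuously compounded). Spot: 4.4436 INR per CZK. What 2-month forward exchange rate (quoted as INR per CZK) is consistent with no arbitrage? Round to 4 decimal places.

T = 2/12 years.
Growth of 1 INR over T: e^(0.0091×2/12) = 1.0015178.
CZK accumulates by e^(0.0652×2/12) = 1.0109259.
So F = 4.4436 × 1.0015178 / 1.0109259 = 4.402246 (INR/CZK).

4.4022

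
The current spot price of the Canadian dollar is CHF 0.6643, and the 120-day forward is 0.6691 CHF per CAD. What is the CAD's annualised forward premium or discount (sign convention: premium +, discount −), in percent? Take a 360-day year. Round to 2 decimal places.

T = 120/360 years.
Period premium: (0.6691 − 0.6643)/0.6643 = 0.0072257.
×(1/T) gives 2.17% p.a.

+2.17%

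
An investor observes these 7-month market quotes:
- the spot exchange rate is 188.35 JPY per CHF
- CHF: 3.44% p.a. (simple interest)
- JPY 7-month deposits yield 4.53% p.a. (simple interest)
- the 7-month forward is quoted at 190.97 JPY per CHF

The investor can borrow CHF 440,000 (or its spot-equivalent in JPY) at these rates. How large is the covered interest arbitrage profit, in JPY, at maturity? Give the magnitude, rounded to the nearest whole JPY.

T = 7/12 years.
Keep in CHF, deliver into the forward: 440,000·1.0200666667·190.97 = JPY 85,712,937.79.
Swap to JPY now, deposit: 440,000·188.35·1.026425 = JPY 85,063,945.45.
The quoted forward overvalues CHF, so borrow JPY, buy CHF at spot, deposit the CHF at 3.44%, and sell the proceeds forward at 190.97.
Profit = 85,712,937.79 − 85,063,945.45 = JPY 648,992.

JPY 648,992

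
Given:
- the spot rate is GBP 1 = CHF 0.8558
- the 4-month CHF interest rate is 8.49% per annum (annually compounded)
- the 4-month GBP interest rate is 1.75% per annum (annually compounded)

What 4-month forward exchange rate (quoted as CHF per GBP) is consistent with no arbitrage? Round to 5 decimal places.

T = 4/12 years.
CHF accumulates by (1 + 0.0849)^(4/12) = 1.0275349.
GBP growth factor: (1 + 0.0175)^(4/12) = 1.0057996.
CIP: F = S · (grow CHF)/(grow GBP) = 0.8558 × 1.0275349/1.0057996 = 0.8742938 CHF per GBP.

0.87429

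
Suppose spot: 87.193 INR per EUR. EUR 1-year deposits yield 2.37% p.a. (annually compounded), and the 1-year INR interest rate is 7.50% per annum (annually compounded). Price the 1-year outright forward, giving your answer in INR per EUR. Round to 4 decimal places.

T = 1 year.
INR accumulates by (1 + 0.0750)^1 = 1.075000.
EUR accumulates by (1 + 0.0237)^1 = 1.023700.
Forward (INR per EUR) = 87.193 × 1.075000 / 1.023700 = 91.562445.

91.5624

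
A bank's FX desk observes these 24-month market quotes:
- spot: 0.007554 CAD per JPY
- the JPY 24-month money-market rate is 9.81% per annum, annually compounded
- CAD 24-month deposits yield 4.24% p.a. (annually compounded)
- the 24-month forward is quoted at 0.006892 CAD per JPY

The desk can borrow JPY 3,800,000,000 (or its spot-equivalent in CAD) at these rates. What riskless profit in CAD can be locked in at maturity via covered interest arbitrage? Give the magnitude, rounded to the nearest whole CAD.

T = 2 years.
Keep in JPY, deliver into the forward: 3,800,000,000·1.20582361·0.006892 = CAD 31,580,038.02.
Swap to CAD now, deposit: 3,800,000,000·0.007554·1.08659776 = CAD 31,191,006.02.
The quoted forward overvalues JPY, so borrow CAD, buy JPY at spot, deposit the JPY at 9.81%, and sell the proceeds forward at 0.006892.
Profit = 31,580,038.02 − 31,191,006.02 = CAD 389,032.

CAD 389,032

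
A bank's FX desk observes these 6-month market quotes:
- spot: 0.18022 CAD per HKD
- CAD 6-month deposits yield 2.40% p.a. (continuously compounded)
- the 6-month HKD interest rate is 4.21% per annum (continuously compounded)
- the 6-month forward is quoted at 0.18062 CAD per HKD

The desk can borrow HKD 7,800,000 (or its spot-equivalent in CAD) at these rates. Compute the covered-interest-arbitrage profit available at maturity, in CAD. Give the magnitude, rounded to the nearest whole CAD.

T = 6/12 years.
Keep in HKD, deliver into the forward: 7,800,000·1.021273114·0.18062 = CAD 1,438,806.33.
Swap to CAD now, deposit: 7,800,000·0.18022·1.012072289 = CAD 1,422,686.21.
The quoted forward overvalues HKD, so borrow CAD, buy HKD at spot, deposit the HKD at 4.21%, and sell the proceeds forward at 0.18062.
Profit = 1,438,806.33 − 1,422,686.21 = CAD 16,120.

CAD 16,120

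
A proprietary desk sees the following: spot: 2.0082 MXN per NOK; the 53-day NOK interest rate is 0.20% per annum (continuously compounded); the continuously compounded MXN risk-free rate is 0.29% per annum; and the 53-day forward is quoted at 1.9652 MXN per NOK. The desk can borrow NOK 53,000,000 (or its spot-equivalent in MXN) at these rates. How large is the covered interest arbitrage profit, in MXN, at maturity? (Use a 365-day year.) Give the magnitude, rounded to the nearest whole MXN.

T = 53/365 years.
Keep in NOK, deliver into the forward: 53,000,000·1.00029045313·1.9652 = MXN 104,185,852.32.
Swap to MXN now, deposit: 53,000,000·2.0082·1.00042118456 = MXN 106,479,428.61.
The quoted forward undervalues NOK, so borrow NOK, convert to MXN at spot, deposit the MXN at 0.29%, and buy NOK forward at 1.9652 to cover the loan.
Profit = 106,479,428.61 − 104,185,852.32 = MXN 2,293,576.

MXN 2,293,576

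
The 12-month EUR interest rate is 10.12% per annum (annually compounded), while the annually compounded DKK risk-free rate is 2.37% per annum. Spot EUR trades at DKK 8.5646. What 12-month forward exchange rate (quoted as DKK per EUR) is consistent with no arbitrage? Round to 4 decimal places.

7.9618

T = 1 year.
DKK accumulates by (1 + 0.0237)^1 = 1.023700.
Growth of 1 EUR over T: (1 + 0.1012)^1 = 1.101200.
Forward (DKK per EUR) = 8.5646 × 1.023700 / 1.101200 = 7.961843.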